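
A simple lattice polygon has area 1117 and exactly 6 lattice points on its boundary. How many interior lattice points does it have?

1115

Pick's theorem A = I + B/2 − 1 rearranges to I = A − B/2 + 1 = 1117 − 6/2 + 1 = 1115.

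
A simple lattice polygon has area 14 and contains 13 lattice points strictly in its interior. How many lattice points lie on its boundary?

Pick's theorem gives A = I + B/2 − 1, so B = 2(A − I + 1) = 2(14 − 13 + 1) = 4.

4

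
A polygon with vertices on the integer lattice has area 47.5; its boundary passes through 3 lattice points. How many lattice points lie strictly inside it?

47

From Pick's theorem, I = A − B/2 + 1 = 47.5 − 3/2 + 1 = 47.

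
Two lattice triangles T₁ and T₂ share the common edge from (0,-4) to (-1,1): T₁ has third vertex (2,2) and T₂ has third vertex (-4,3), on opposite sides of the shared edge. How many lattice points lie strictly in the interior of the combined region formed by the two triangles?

13

The union is the simple quadrilateral with vertices (0,-4), (2,2), (-1,1), (-4,3) in order.
The shoelace formula gives twice the area as |(0·2 − 2·(-4)) + (2·1 − (-1)·2) + ((-1)·3 − (-4)·1) + ((-4)·(-4) − 0·3)| = 29, so the area is 14.5.
The number of boundary lattice points is Σ gcd(|Δx|,|Δy|) = gcd(2,6) + gcd(3,1) + gcd(3,2) + gcd(4,7) = 2+1+1+1 = 5.
By Pick's theorem I = A − B/2 + 1 = 14.5 − 5/2 + 1 = 13.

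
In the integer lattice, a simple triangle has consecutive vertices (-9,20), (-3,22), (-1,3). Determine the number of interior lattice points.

By the shoelace formula, twice the signed area is |((-9)·22 − (-3)·20) + ((-3)·3 − (-1)·22) + ((-1)·20 − (-9)·3)| = 118, so the area is 59.
Along each edge there are gcd(|Δx|,|Δy|)+1 lattice points, so counting each shared vertex once the boundary has gcd(6,2) + gcd(2,19) + gcd(8,17) = 2+1+1 = 4.
Pick's theorem gives I = A − B/2 + 1 = 59 − 4/2 + 1 = 58.

58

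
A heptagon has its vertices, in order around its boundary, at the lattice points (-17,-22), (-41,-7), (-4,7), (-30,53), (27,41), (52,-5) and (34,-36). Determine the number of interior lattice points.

4540

The shoelace formula gives twice the area as |[(-17)·(-7) − (-41)·(-22)] + [(-41)·7 − (-4)·(-7)] + [(-4)·53 − (-30)·7] + [(-30)·41 − 27·53] + [27·(-5) − 52·41] + [52·(-36) − 34·(-5)] + [34·(-22) − (-17)·(-36)]| = 9090, so the area is 4545.
Along each edge there are gcd(|Δx|,|Δy|)+1 lattice points, so counting each shared vertex once the boundary has gcd(24,15) + gcd(37,14) + gcd(26,46) + gcd(57,12) + gcd(25,46) + gcd(18,31) + gcd(51,14) = 3+1+2+3+1+1+1 = 12.
By Pick's theorem A = I + B/2 − 1, so I = 4545 − 12/2 + 1 = 4540.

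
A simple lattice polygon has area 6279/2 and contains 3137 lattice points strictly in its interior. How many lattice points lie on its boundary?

7

Pick's theorem gives A = I + B/2 − 1, so B = 2(A − I + 1) = 2(6279/2 − 3137 + 1) = 7.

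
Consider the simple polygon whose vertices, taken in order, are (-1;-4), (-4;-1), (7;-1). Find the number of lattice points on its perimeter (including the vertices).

The number of boundary lattice points is Σ gcd(|Δx|,|Δy|) = gcd(3,3) + gcd(11,0) + gcd(8,3) = 3+11+1 = 15.

15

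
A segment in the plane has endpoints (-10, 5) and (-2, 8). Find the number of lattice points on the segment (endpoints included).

2

The number of lattice points on a segment between lattice points is gcd(|Δx|,|Δy|) + 1 = gcd(8,3) + 1 = 1 + 1 = 2.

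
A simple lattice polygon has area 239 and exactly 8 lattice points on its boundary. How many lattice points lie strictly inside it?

From Pick's theorem, I = A − B/2 + 1 = 239 − 8/2 + 1 = 236.

236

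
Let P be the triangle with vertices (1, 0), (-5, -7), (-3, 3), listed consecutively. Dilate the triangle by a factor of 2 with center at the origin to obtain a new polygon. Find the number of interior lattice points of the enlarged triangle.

By the shoelace formula, twice the signed area is |(1·(-7) − (-5)·0) + ((-5)·3 − (-3)·(-7)) + ((-3)·0 − 1·3)| = 46, so the area is 23.
Summing gcd(|Δx|,|Δy|) over the edges gives the boundary count: gcd(6,7) + gcd(2,10) + gcd(4,3) = 1+2+1 = 4.
Scaling by 2 multiplies the area by 2² = 4 (so the new area is 92) and multiplies the boundary lattice-point count by 2, giving 8.
By Pick's theorem, the interior count of the dilated polygon is 92 − 8/2 + 1 = 89.

89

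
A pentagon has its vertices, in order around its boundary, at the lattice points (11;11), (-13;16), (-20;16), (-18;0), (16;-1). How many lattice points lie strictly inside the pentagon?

457

By the shoelace formula, twice the signed area is |(11·16 − (-13)·11) + ((-13)·16 − (-20)·16) + ((-20)·0 − (-18)·16) + ((-18)·(-1) − 16·0) + (16·11 − 11·(-1))| = 924, so the area is 462.
Along each edge there are gcd(|Δx|,|Δy|)+1 lattice points, so counting each shared vertex once the boundary has gcd(24,5) + gcd(7,0) + gcd(2,16) + gcd(34,1) + gcd(5,12) = 1+7+2+1+1 = 12.
By Pick's theorem A = I + B/2 − 1, so I = 462 − 12/2 + 1 = 457.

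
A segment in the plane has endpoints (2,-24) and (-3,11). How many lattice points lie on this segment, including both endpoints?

6

The number of lattice points on a segment between lattice points is gcd(|Δx|,|Δy|) + 1 = gcd(5,35) + 1 = 5 + 1 = 6.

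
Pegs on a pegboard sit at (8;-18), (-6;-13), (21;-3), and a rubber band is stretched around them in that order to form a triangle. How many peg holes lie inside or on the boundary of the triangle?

The shoelace formula gives twice the area as |[8·(-13) − (-6)·(-18)] + [(-6)·(-3) − 21·(-13)] + [21·(-18) − 8·(-3)]| = 275, so the area is 275/2.
The number of boundary lattice points is Σ gcd(|Δx|,|Δy|) = gcd(14,5) + gcd(27,10) + gcd(13,15) = 1+1+1 = 3.
Pick's theorem gives I = A − B/2 + 1 = 275/2 − 3/2 + 1 = 137, so the closed region contains I + B = 137 + 3 = 140 lattice points.

140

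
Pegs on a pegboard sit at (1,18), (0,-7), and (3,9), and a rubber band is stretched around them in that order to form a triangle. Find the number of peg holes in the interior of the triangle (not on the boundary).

By the shoelace formula, twice the signed area is |(1·(-7) − 0·18) + (0·9 − 3·(-7)) + (3·18 − 1·9)| = 59, so the area is 59/2.
Along each edge there are gcd(|Δx|,|Δy|)+1 lattice points, so counting each shared vertex once the boundary has gcd(1,25) + gcd(3,16) + gcd(2,9) = 1+1+1 = 3.
Pick's theorem gives I = A − B/2 + 1 = 59/2 − 3/2 + 1 = 29.

29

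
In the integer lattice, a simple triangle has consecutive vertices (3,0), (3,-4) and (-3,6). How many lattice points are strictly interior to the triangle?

7

By the shoelace formula, twice the signed area is |(3·(-4) − 3·0) + (3·6 − (-3)·(-4)) + ((-3)·0 − 3·6)| = 24, so the area is 12.
Along each edge there are gcd(|Δx|,|Δy|)+1 lattice points, so counting each shared vertex once the boundary has gcd(0,4) + gcd(6,10) + gcd(6,6) = 4+2+6 = 12.
By Pick's theorem A = I + B/2 − 1, so I = 12 − 12/2 + 1 = 7.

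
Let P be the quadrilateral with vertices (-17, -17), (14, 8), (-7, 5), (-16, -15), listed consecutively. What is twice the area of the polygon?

430

Using the shoelace formula, 2A = |[(-17)·8 − 14·(-17)] + [14·5 − (-7)·8] + [(-7)·(-15) − (-16)·5] + [(-16)·(-17) − (-17)·(-15)]| = 430, so the area is 215.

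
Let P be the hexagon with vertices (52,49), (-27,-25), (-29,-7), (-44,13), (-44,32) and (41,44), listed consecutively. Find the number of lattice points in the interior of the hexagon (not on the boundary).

2767

Using the shoelace formula, 2A = |[52·(-25) − (-27)·49] + [(-27)·(-7) − (-29)·(-25)] + [(-29)·13 − (-44)·(-7)] + [(-44)·32 − (-44)·13] + [(-44)·44 − 41·32] + [41·49 − 52·44]| = 5561, so the area is 2780.5.
Summing gcd(|Δx|,|Δy|) over the edges gives the boundary count: gcd(79,74) + gcd(2,18) + gcd(15,20) + gcd(0,19) + gcd(85,12) + gcd(11,5) = 1+2+5+19+1+1 = 29.
Pick's theorem gives I = A − B/2 + 1 = 2780.5 − 29/2 + 1 = 2767.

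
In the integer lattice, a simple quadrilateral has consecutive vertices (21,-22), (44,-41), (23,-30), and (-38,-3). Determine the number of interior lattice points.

Using the shoelace formula, 2A = |[21·(-41) − 44·(-22)] + [44·(-30) − 23·(-41)] + [23·(-3) − (-38)·(-30)] + [(-38)·(-22) − 21·(-3)]| = 580, so the area is 290.
Summing gcd(|Δx|,|Δy|) over the edges gives the boundary count: gcd(23,19) + gcd(21,11) + gcd(61,27) + gcd(59,19) = 1+1+1+1 = 4.
By Pick's theorem A = I + B/2 − 1, so I = 290 − 4/2 + 1 = 289.

289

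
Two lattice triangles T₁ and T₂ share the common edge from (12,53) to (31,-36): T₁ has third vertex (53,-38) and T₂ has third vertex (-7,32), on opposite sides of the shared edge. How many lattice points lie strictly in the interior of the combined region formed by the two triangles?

2003

The union is the simple quadrilateral with vertices (12,53), (53,-38), (31,-36), (-7,32) in order.
The shoelace formula gives twice the area as |[12·(-38) − 53·53] + [53·(-36) − 31·(-38)] + [31·32 − (-7)·(-36)] + [(-7)·53 − 12·32]| = 4010, so the area is 2005.
Along each edge there are gcd(|Δx|,|Δy|)+1 lattice points, so counting each shared vertex once the boundary has gcd(41,91) + gcd(22,2) + gcd(38,68) + gcd(19,21) = 1+2+2+1 = 6.
By Pick's theorem I = A − B/2 + 1 = 2005 − 6/2 + 1 = 2003.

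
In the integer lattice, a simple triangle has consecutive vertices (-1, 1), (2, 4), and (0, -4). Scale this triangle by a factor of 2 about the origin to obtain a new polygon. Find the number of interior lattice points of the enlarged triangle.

Using the shoelace formula, 2A = |((-1)·4 − 2·1) + (2·(-4) − 0·4) + (0·1 − (-1)·(-4))| = 18, so the area is 9.
Summing gcd(|Δx|,|Δy|) over the edges gives the boundary count: gcd(3,3) + gcd(2,8) + gcd(1,5) = 3+2+1 = 6.
Scaling by 2 multiplies the area by 2² = 4 (so the new area is 36) and multiplies the boundary lattice-point count by 2, giving 12.
By Pick's theorem, the interior count of the dilated polygon is 36 − 12/2 + 1 = 31.

31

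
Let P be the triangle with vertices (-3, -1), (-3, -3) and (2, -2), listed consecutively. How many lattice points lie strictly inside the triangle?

4

Using the shoelace formula, 2A = |[(-3)·(-3) − (-3)·(-1)] + [(-3)·(-2) − 2·(-3)] + [2·(-1) − (-3)·(-2)]| = 10, so the area is 5.
The number of boundary lattice points is Σ gcd(|Δx|,|Δy|) = gcd(0,2) + gcd(5,1) + gcd(5,1) = 2+1+1 = 4.
By Pick's theorem A = I + B/2 − 1, so I = 5 − 4/2 + 1 = 4.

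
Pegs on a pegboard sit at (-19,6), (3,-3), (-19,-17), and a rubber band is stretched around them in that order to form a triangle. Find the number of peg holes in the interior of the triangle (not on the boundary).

241

Using the shoelace formula, 2A = |((-19)·(-3) − 3·6) + (3·(-17) − (-19)·(-3)) + ((-19)·6 − (-19)·(-17))| = 506, so the area is 253.
Along each edge there are gcd(|Δx|,|Δy|)+1 lattice points, so counting each shared vertex once the boundary has gcd(22,9) + gcd(22,14) + gcd(0,23) = 1+2+23 = 26.
By Pick's theorem A = I + B/2 − 1, so I = 253 − 26/2 + 1 = 241.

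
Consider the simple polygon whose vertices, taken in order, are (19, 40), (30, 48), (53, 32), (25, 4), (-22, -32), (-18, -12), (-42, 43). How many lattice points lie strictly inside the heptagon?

By the shoelace formula, twice the signed area is |(19·48 − 30·40) + (30·32 − 53·48) + (53·4 − 25·32) + (25·(-32) − (-22)·4) + ((-22)·(-12) − (-18)·(-32)) + ((-18)·43 − (-42)·(-12)) + ((-42)·40 − 19·43)| = 7259, so the area is 3629.5.
Along each edge there are gcd(|Δx|,|Δy|)+1 lattice points, so counting each shared vertex once the boundary has gcd(11,8) + gcd(23,16) + gcd(28,28) + gcd(47,36) + gcd(4,20) + gcd(24,55) + gcd(61,3) = 1+1+28+1+4+1+1 = 37.
Pick's theorem gives I = A − B/2 + 1 = 3629.5 − 37/2 + 1 = 3612.

3612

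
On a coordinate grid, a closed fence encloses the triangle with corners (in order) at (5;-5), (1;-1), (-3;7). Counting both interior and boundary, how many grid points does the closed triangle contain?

By the shoelace formula, twice the signed area is |[5·(-1) − 1·(-5)] + [1·7 − (-3)·(-1)] + [(-3)·(-5) − 5·7]| = 16, so the area is 8.
Along each edge there are gcd(|Δx|,|Δy|)+1 lattice points, so counting each shared vertex once the boundary has gcd(4,4) + gcd(4,8) + gcd(8,12) = 4+4+4 = 12.
Pick's theorem gives I = A − B/2 + 1 = 8 − 12/2 + 1 = 3, so the closed region contains I + B = 3 + 12 = 15 lattice points.

15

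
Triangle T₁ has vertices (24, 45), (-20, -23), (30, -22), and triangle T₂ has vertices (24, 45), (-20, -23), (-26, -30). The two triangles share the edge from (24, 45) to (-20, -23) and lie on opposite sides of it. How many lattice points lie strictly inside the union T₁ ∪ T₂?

The union is the simple quadrilateral with vertices (24, 45), (30, -22), (-20, -23), (-26, -30) in order.
Using the shoelace formula, 2A = |[24·(-22) − 30·45] + [30·(-23) − (-20)·(-22)] + [(-20)·(-30) − (-26)·(-23)] + [(-26)·45 − 24·(-30)]| = 3456, so the area is 1728.
Summing gcd(|Δx|,|Δy|) over the edges gives the boundary count: gcd(6,67) + gcd(50,1) + gcd(6,7) + gcd(50,75) = 1+1+1+25 = 28.
By Pick's theorem I = A − B/2 + 1 = 1728 − 28/2 + 1 = 1715.

1715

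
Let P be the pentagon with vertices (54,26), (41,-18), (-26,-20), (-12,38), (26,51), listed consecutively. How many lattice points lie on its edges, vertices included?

6

The number of boundary lattice points is Σ gcd(|Δx|,|Δy|) = gcd(13,44) + gcd(67,2) + gcd(14,58) + gcd(38,13) + gcd(28,25) = 1+1+2+1+1 = 6.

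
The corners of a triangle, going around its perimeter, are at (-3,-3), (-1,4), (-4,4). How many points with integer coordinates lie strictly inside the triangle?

9

By the shoelace formula, twice the signed area is |[(-3)·4 − (-1)·(-3)] + [(-1)·4 − (-4)·4] + [(-4)·(-3) − (-3)·4]| = 21, so the area is 21/2.
Summing gcd(|Δx|,|Δy|) over the edges gives the boundary count: gcd(2,7) + gcd(3,0) + gcd(1,7) = 1+3+1 = 5.
Pick's theorem gives I = A − B/2 + 1 = 21/2 − 5/2 + 1 = 9.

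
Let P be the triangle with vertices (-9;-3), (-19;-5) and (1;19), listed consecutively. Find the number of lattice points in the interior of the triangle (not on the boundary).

97

By the shoelace formula, twice the signed area is |((-9)·(-5) − (-19)·(-3)) + ((-19)·19 − 1·(-5)) + (1·(-3) − (-9)·19)| = 200, so the area is 100.
Along each edge there are gcd(|Δx|,|Δy|)+1 lattice points, so counting each shared vertex once the boundary has gcd(10,2) + gcd(20,24) + gcd(10,22) = 2+4+2 = 8.
Pick's theorem gives I = A − B/2 + 1 = 100 − 8/2 + 1 = 97.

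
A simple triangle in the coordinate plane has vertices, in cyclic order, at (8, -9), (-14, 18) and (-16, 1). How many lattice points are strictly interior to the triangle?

213

Using the shoelace formula, 2A = |[8·18 − (-14)·(-9)] + [(-14)·1 − (-16)·18] + [(-16)·(-9) − 8·1]| = 428, so the area is 214.
The number of boundary lattice points is Σ gcd(|Δx|,|Δy|) = gcd(22,27) + gcd(2,17) + gcd(24,10) = 1+1+2 = 4.
Pick's theorem gives I = A − B/2 + 1 = 214 − 4/2 + 1 = 213.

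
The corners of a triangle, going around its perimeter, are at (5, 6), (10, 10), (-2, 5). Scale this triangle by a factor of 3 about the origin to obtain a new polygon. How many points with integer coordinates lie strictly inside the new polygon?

100

By the shoelace formula, twice the signed area is |[5·10 − 10·6] + [10·5 − (-2)·10] + [(-2)·6 − 5·5]| = 23, so the area is 23/2.
Along each edge there are gcd(|Δx|,|Δy|)+1 lattice points, so counting each shared vertex once the boundary has gcd(5,4) + gcd(12,5) + gcd(7,1) = 1+1+1 = 3.
Scaling by 3 multiplies the area by 3² = 9 (so the new area is 103.5) and multiplies the boundary lattice-point count by 3, giving 9.
By Pick's theorem, the interior count of the dilated polygon is 103.5 − 9/2 + 1 = 100.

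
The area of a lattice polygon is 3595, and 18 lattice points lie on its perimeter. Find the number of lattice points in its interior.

3587

Pick's theorem A = I + B/2 − 1 rearranges to I = A − B/2 + 1 = 3595 − 18/2 + 1 = 3587.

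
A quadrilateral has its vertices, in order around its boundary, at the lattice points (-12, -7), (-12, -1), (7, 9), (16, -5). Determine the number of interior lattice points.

258

The shoelace formula gives twice the area as |[(-12)·(-1) − (-12)·(-7)] + [(-12)·9 − 7·(-1)] + [7·(-5) − 16·9] + [16·(-7) − (-12)·(-5)]| = 524, so the area is 262.
Along each edge there are gcd(|Δx|,|Δy|)+1 lattice points, so counting each shared vertex once the boundary has gcd(0,6) + gcd(19,10) + gcd(9,14) + gcd(28,2) = 6+1+1+2 = 10.
By Pick's theorem A = I + B/2 − 1, so I = 262 − 10/2 + 1 = 258.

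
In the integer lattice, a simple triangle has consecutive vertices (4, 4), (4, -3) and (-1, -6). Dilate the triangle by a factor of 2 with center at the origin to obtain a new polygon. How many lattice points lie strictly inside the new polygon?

58

Using the shoelace formula, 2A = |[4·(-3) − 4·4] + [4·(-6) − (-1)·(-3)] + [(-1)·4 − 4·(-6)]| = 35, so the area is 17.5.
The number of boundary lattice points is Σ gcd(|Δx|,|Δy|) = gcd(0,7) + gcd(5,3) + gcd(5,10) = 7+1+5 = 13.
Scaling by 2 multiplies the area by 2² = 4 (so the new area is 70) and multiplies the boundary lattice-point count by 2, giving 26.
By Pick's theorem, the interior count of the dilated polygon is 70 − 26/2 + 1 = 58.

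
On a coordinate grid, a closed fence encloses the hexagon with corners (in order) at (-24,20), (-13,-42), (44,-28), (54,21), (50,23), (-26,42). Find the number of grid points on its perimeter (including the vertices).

Along each edge there are gcd(|Δx|,|Δy|)+1 lattice points, so counting each shared vertex once the boundary has gcd(11,62) + gcd(57,14) + gcd(10,49) + gcd(4,2) + gcd(76,19) + gcd(2,22) = 1+1+1+2+19+2 = 26.

26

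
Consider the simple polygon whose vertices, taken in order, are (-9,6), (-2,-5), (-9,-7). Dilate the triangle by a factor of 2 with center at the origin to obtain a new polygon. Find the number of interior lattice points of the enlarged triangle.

168

The shoelace formula gives twice the area as |[(-9)·(-5) − (-2)·6] + [(-2)·(-7) − (-9)·(-5)] + [(-9)·6 − (-9)·(-7)]| = 91, so the area is 45.5.
The number of boundary lattice points is Σ gcd(|Δx|,|Δy|) = gcd(7,11) + gcd(7,2) + gcd(0,13) = 1+1+13 = 15.
Scaling by 2 multiplies the area by 2² = 4 (so the new area is 182) and multiplies the boundary lattice-point count by 2, giving 30.
By Pick's theorem, the interior count of the dilated polygon is 182 − 30/2 + 1 = 168.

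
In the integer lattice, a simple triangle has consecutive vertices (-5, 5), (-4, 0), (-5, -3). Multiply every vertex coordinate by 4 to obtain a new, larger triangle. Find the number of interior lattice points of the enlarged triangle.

45

The shoelace formula gives twice the area as |[(-5)·0 − (-4)·5] + [(-4)·(-3) − (-5)·0] + [(-5)·5 − (-5)·(-3)]| = 8, so the area is 4.
Along each edge there are gcd(|Δx|,|Δy|)+1 lattice points, so counting each shared vertex once the boundary has gcd(1,5) + gcd(1,3) + gcd(0,8) = 1+1+8 = 10.
Scaling by 4 multiplies the area by 4² = 16 (so the new area is 64) and multiplies the boundary lattice-point count by 4, giving 40.
By Pick's theorem, the interior count of the dilated polygon is 64 − 40/2 + 1 = 45.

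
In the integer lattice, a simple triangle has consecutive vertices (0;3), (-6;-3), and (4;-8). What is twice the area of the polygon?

90

By the shoelace formula, twice the signed area is |(0·(-3) − (-6)·3) + ((-6)·(-8) − 4·(-3)) + (4·3 − 0·(-8))| = 90, so the area is 45.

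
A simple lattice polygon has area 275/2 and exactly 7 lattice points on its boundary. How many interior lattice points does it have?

135

From Pick's theorem, I = A − B/2 + 1 = 275/2 − 7/2 + 1 = 135.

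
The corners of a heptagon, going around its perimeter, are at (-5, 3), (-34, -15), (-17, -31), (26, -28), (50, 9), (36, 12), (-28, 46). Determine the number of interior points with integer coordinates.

3150

The shoelace formula gives twice the area as |((-5)·(-15) − (-34)·3) + ((-34)·(-31) − (-17)·(-15)) + ((-17)·(-28) − 26·(-31)) + (26·9 − 50·(-28)) + (50·12 − 36·9) + (36·46 − (-28)·12) + ((-28)·3 − (-5)·46)| = 6306, so the area is 3153.
The number of boundary lattice points is Σ gcd(|Δx|,|Δy|) = gcd(29,18) + gcd(17,16) + gcd(43,3) + gcd(24,37) + gcd(14,3) + gcd(64,34) + gcd(23,43) = 1+1+1+1+1+2+1 = 8.
By Pick's theorem A = I + B/2 − 1, so I = 3153 − 8/2 + 1 = 3150.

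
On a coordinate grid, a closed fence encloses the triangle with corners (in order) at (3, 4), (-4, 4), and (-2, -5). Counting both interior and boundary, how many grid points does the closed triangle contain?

37

The shoelace formula gives twice the area as |(3·4 − (-4)·4) + ((-4)·(-5) − (-2)·4) + ((-2)·4 − 3·(-5))| = 63, so the area is 63/2.
The number of boundary lattice points is Σ gcd(|Δx|,|Δy|) = gcd(7,0) + gcd(2,9) + gcd(5,9) = 7+1+1 = 9.
Pick's theorem gives I = A − B/2 + 1 = 63/2 − 9/2 + 1 = 28, so the closed region contains I + B = 28 + 9 = 37 lattice points.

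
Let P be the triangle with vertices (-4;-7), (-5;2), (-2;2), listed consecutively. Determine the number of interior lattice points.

12

By the shoelace formula, twice the signed area is |[(-4)·2 − (-5)·(-7)] + [(-5)·2 − (-2)·2] + [(-2)·(-7) − (-4)·2]| = 27, so the area is 13.5.
The number of boundary lattice points is Σ gcd(|Δx|,|Δy|) = gcd(1,9) + gcd(3,0) + gcd(2,9) = 1+3+1 = 5.
By Pick's theorem A = I + B/2 − 1, so I = 13.5 − 5/2 + 1 = 12.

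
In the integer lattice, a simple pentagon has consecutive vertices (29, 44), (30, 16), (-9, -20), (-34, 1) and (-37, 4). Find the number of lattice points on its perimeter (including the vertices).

10

Along each edge there are gcd(|Δx|,|Δy|)+1 lattice points, so counting each shared vertex once the boundary has gcd(1,28) + gcd(39,36) + gcd(25,21) + gcd(3,3) + gcd(66,40) = 1+3+1+3+2 = 10.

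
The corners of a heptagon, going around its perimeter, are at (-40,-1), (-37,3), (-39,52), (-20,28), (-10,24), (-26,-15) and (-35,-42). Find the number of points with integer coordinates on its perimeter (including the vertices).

16

Along each edge there are gcd(|Δx|,|Δy|)+1 lattice points, so counting each shared vertex once the boundary has gcd(3,4) + gcd(2,49) + gcd(19,24) + gcd(10,4) + gcd(16,39) + gcd(9,27) + gcd(5,41) = 1+1+1+2+1+9+1 = 16.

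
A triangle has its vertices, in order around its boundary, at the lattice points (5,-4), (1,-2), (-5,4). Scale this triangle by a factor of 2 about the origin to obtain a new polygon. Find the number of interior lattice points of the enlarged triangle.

15

Using the shoelace formula, 2A = |[5·(-2) − 1·(-4)] + [1·4 − (-5)·(-2)] + [(-5)·(-4) − 5·4]| = 12, so the area is 6.
Summing gcd(|Δx|,|Δy|) over the edges gives the boundary count: gcd(4,2) + gcd(6,6) + gcd(10,8) = 2+6+2 = 10.
Scaling by 2 multiplies the area by 2² = 4 (so the new area is 24) and multiplies the boundary lattice-point count by 2, giving 20.
By Pick's theorem, the interior count of the dilated polygon is 24 − 20/2 + 1 = 15.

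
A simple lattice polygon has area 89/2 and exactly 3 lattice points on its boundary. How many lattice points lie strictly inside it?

44

Pick's theorem A = I + B/2 − 1 rearranges to I = A − B/2 + 1 = 89/2 − 3/2 + 1 = 44.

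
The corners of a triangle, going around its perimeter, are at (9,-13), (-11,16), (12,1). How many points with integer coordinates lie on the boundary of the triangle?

3

The number of boundary lattice points is Σ gcd(|Δx|,|Δy|) = gcd(20,29) + gcd(23,15) + gcd(3,14) = 1+1+1 = 3.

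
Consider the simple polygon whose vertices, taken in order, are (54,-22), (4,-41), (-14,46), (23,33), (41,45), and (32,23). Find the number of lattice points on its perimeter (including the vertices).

13

The number of boundary lattice points is Σ gcd(|Δx|,|Δy|) = gcd(50,19) + gcd(18,87) + gcd(37,13) + gcd(18,12) + gcd(9,22) + gcd(22,45) = 1+3+1+6+1+1 = 13.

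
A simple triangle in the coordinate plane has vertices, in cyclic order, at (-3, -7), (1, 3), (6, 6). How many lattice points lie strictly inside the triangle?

18

By the shoelace formula, twice the signed area is |((-3)·3 − 1·(-7)) + (1·6 − 6·3) + (6·(-7) − (-3)·6)| = 38, so the area is 19.
The number of boundary lattice points is Σ gcd(|Δx|,|Δy|) = gcd(4,10) + gcd(5,3) + gcd(9,13) = 2+1+1 = 4.
Pick's theorem gives I = A − B/2 + 1 = 19 − 4/2 + 1 = 18.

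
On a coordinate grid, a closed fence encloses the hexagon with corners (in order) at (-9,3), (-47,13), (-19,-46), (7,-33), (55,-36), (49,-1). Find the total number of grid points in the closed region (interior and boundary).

3408

By the shoelace formula, twice the signed area is |[(-9)·13 − (-47)·3] + [(-47)·(-46) − (-19)·13] + [(-19)·(-33) − 7·(-46)] + [7·(-36) − 55·(-33)] + [55·(-1) − 49·(-36)] + [49·3 − (-9)·(-1)]| = 6792, so the area is 3396.
Summing gcd(|Δx|,|Δy|) over the edges gives the boundary count: gcd(38,10) + gcd(28,59) + gcd(26,13) + gcd(48,3) + gcd(6,35) + gcd(58,4) = 2+1+13+3+1+2 = 22.
Pick's theorem gives I = A − B/2 + 1 = 3396 − 22/2 + 1 = 3386, so the closed region contains I + B = 3386 + 22 = 3408 lattice points.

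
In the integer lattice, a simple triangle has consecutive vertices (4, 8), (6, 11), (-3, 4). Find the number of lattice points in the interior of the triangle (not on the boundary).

6

Using the shoelace formula, 2A = |(4·11 − 6·8) + (6·4 − (-3)·11) + ((-3)·8 − 4·4)| = 13, so the area is 6.5.
Along each edge there are gcd(|Δx|,|Δy|)+1 lattice points, so counting each shared vertex once the boundary has gcd(2,3) + gcd(9,7) + gcd(7,4) = 1+1+1 = 3.
Pick's theorem gives I = A − B/2 + 1 = 6.5 − 3/2 + 1 = 6.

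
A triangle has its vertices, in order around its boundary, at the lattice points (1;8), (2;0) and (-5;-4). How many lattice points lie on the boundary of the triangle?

Along each edge there are gcd(|Δx|,|Δy|)+1 lattice points, so counting each shared vertex once the boundary has gcd(1,8) + gcd(7,4) + gcd(6,12) = 1+1+6 = 8.

8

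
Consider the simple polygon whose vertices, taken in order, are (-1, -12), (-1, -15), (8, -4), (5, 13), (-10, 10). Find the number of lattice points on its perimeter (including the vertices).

The number of boundary lattice points is Σ gcd(|Δx|,|Δy|) = gcd(0,3) + gcd(9,11) + gcd(3,17) + gcd(15,3) + gcd(9,22) = 3+1+1+3+1 = 9.

9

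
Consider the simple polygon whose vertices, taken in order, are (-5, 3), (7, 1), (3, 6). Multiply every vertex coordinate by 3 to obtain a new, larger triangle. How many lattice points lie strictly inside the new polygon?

By the shoelace formula, twice the signed area is |((-5)·1 − 7·3) + (7·6 − 3·1) + (3·3 − (-5)·6)| = 52, so the area is 26.
Summing gcd(|Δx|,|Δy|) over the edges gives the boundary count: gcd(12,2) + gcd(4,5) + gcd(8,3) = 2+1+1 = 4.
Scaling by 3 multiplies the area by 3² = 9 (so the new area is 234) and multiplies the boundary lattice-point count by 3, giving 12.
By Pick's theorem, the interior count of the dilated polygon is 234 − 12/2 + 1 = 229.

229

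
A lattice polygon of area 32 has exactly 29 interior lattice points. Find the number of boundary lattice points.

8

Pick's theorem gives A = I + B/2 − 1, so B = 2(A − I + 1) = 2(32 − 29 + 1) = 8.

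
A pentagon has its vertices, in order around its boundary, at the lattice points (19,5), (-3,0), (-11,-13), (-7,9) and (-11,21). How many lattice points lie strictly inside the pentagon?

The shoelace formula gives twice the area as |[19·0 − (-3)·5] + [(-3)·(-13) − (-11)·0] + [(-11)·9 − (-7)·(-13)] + [(-7)·21 − (-11)·9] + [(-11)·5 − 19·21]| = 638, so the area is 319.
Along each edge there are gcd(|Δx|,|Δy|)+1 lattice points, so counting each shared vertex once the boundary has gcd(22,5) + gcd(8,13) + gcd(4,22) + gcd(4,12) + gcd(30,16) = 1+1+2+4+2 = 10.
Pick's theorem gives I = A − B/2 + 1 = 319 − 10/2 + 1 = 315.

315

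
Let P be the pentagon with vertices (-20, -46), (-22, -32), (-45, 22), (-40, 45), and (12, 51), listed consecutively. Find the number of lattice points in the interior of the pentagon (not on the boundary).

The shoelace formula gives twice the area as |[(-20)·(-32) − (-22)·(-46)] + [(-22)·22 − (-45)·(-32)] + [(-45)·45 − (-40)·22] + [(-40)·51 − 12·45] + [12·(-46) − (-20)·51]| = 5553, so the area is 2776.5.
The number of boundary lattice points is Σ gcd(|Δx|,|Δy|) = gcd(2,14) + gcd(23,54) + gcd(5,23) + gcd(52,6) + gcd(32,97) = 2+1+1+2+1 = 7.
By Pick's theorem A = I + B/2 − 1, so I = 2776.5 − 7/2 + 1 = 2774.

2774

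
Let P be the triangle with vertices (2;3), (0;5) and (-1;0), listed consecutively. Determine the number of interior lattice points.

4

By the shoelace formula, twice the signed area is |(2·5 − 0·3) + (0·0 − (-1)·5) + ((-1)·3 − 2·0)| = 12, so the area is 6.
Summing gcd(|Δx|,|Δy|) over the edges gives the boundary count: gcd(2,2) + gcd(1,5) + gcd(3,3) = 2+1+3 = 6.
Pick's theorem gives I = A − B/2 + 1 = 6 − 6/2 + 1 = 4.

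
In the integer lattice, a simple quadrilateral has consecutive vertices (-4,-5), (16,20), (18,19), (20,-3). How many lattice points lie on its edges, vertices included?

Summing gcd(|Δx|,|Δy|) over the edges gives the boundary count: gcd(20,25) + gcd(2,1) + gcd(2,22) + gcd(24,2) = 5+1+2+2 = 10.

10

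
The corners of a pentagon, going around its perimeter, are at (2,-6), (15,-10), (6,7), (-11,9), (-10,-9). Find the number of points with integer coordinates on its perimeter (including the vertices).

Along each edge there are gcd(|Δx|,|Δy|)+1 lattice points, so counting each shared vertex once the boundary has gcd(13,4) + gcd(9,17) + gcd(17,2) + gcd(1,18) + gcd(12,3) = 1+1+1+1+3 = 7.

7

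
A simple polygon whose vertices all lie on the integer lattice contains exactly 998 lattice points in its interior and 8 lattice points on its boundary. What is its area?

1001

By Pick's theorem, A = I + B/2 − 1 = 998 + 8/2 − 1 = 1001.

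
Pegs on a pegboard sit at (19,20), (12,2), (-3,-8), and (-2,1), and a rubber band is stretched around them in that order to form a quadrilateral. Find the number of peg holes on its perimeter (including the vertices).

Along each edge there are gcd(|Δx|,|Δy|)+1 lattice points, so counting each shared vertex once the boundary has gcd(7,18) + gcd(15,10) + gcd(1,9) + gcd(21,19) = 1+5+1+1 = 8.

8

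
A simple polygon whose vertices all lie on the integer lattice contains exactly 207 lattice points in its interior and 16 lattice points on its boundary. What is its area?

By Pick's theorem, A = I + B/2 − 1 = 207 + 16/2 − 1 = 214.

214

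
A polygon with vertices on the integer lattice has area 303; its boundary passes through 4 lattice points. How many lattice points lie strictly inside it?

From Pick's theorem, I = A − B/2 + 1 = 303 − 4/2 + 1 = 302.

302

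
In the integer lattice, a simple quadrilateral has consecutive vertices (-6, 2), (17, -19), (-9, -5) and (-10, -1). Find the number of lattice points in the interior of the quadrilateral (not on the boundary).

120

Using the shoelace formula, 2A = |((-6)·(-19) − 17·2) + (17·(-5) − (-9)·(-19)) + ((-9)·(-1) − (-10)·(-5)) + ((-10)·2 − (-6)·(-1))| = 243, so the area is 243/2.
Along each edge there are gcd(|Δx|,|Δy|)+1 lattice points, so counting each shared vertex once the boundary has gcd(23,21) + gcd(26,14) + gcd(1,4) + gcd(4,3) = 1+2+1+1 = 5.
Pick's theorem gives I = A − B/2 + 1 = 243/2 − 5/2 + 1 = 120.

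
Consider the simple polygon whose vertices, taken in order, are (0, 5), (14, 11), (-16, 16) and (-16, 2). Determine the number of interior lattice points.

227

By the shoelace formula, twice the signed area is |(0·11 − 14·5) + (14·16 − (-16)·11) + ((-16)·2 − (-16)·16) + ((-16)·5 − 0·2)| = 474, so the area is 237.
The number of boundary lattice points is Σ gcd(|Δx|,|Δy|) = gcd(14,6) + gcd(30,5) + gcd(0,14) + gcd(16,3) = 2+5+14+1 = 22.
Pick's theorem gives I = A − B/2 + 1 = 237 − 22/2 + 1 = 227.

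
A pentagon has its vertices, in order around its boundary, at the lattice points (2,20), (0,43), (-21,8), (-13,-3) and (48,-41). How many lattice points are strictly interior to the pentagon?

1433

By the shoelace formula, twice the signed area is |[2·43 − 0·20] + [0·8 − (-21)·43] + [(-21)·(-3) − (-13)·8] + [(-13)·(-41) − 48·(-3)] + [48·20 − 2·(-41)]| = 2875, so the area is 2875/2.
The number of boundary lattice points is Σ gcd(|Δx|,|Δy|) = gcd(2,23) + gcd(21,35) + gcd(8,11) + gcd(61,38) + gcd(46,61) = 1+7+1+1+1 = 11.
Pick's theorem gives I = A − B/2 + 1 = 2875/2 − 11/2 + 1 = 1433.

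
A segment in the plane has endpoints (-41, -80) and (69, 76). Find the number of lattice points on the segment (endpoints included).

3

The number of lattice points on a segment between lattice points is gcd(|Δx|,|Δy|) + 1 = gcd(110,156) + 1 = 2 + 1 = 3.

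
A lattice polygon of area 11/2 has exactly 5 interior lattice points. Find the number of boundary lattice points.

3

Pick's theorem gives A = I + B/2 − 1, so B = 2(A − I + 1) = 2(11/2 − 5 + 1) = 3.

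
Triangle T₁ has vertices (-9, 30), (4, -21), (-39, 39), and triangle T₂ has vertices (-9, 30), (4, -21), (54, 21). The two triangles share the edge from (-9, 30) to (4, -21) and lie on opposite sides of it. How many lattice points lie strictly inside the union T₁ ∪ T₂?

2248

The union is the simple quadrilateral with vertices (-9, 30), (-39, 39), (4, -21), (54, 21) in order.
The shoelace formula gives twice the area as |((-9)·39 − (-39)·30) + ((-39)·(-21) − 4·39) + (4·21 − 54·(-21)) + (54·30 − (-9)·21)| = 4509, so the area is 4509/2.
Summing gcd(|Δx|,|Δy|) over the edges gives the boundary count: gcd(30,9) + gcd(43,60) + gcd(50,42) + gcd(63,9) = 3+1+2+9 = 15.
By Pick's theorem I = A − B/2 + 1 = 4509/2 − 15/2 + 1 = 2248.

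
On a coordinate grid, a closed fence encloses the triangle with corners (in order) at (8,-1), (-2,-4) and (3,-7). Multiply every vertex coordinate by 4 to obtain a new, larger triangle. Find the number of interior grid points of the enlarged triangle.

The shoelace formula gives twice the area as |[8·(-4) − (-2)·(-1)] + [(-2)·(-7) − 3·(-4)] + [3·(-1) − 8·(-7)]| = 45, so the area is 22.5.
Along each edge there are gcd(|Δx|,|Δy|)+1 lattice points, so counting each shared vertex once the boundary has gcd(10,3) + gcd(5,3) + gcd(5,6) = 1+1+1 = 3.
Scaling by 4 multiplies the area by 4² = 16 (so the new area is 360) and multiplies the boundary lattice-point count by 4, giving 12.
By Pick's theorem, the interior count of the dilated polygon is 360 − 12/2 + 1 = 355.

355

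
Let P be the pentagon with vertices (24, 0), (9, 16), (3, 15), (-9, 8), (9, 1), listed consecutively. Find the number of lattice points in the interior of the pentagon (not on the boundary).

By the shoelace formula, twice the signed area is |(24·16 − 9·0) + (9·15 − 3·16) + (3·8 − (-9)·15) + ((-9)·1 − 9·8) + (9·0 − 24·1)| = 525, so the area is 525/2.
The number of boundary lattice points is Σ gcd(|Δx|,|Δy|) = gcd(15,16) + gcd(6,1) + gcd(12,7) + gcd(18,7) + gcd(15,1) = 1+1+1+1+1 = 5.
By Pick's theorem A = I + B/2 − 1, so I = 525/2 − 5/2 + 1 = 261.

261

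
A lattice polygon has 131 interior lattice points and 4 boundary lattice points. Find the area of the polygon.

By Pick's theorem, A = I + B/2 − 1 = 131 + 4/2 − 1 = 132.

132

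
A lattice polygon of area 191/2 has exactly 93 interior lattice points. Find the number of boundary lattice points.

7

Pick's theorem gives A = I + B/2 − 1, so B = 2(A − I + 1) = 2(191/2 − 93 + 1) = 7.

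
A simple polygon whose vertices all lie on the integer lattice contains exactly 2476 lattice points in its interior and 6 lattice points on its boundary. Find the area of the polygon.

Pick's theorem states A = I + B/2 − 1, so A = 2476 + 6/2 − 1 = 2478.

2478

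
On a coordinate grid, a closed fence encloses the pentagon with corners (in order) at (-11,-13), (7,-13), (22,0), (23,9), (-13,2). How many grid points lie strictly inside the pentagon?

526

Using the shoelace formula, 2A = |[(-11)·(-13) − 7·(-13)] + [7·0 − 22·(-13)] + [22·9 − 23·0] + [23·2 − (-13)·9] + [(-13)·(-13) − (-11)·2]| = 1072, so the area is 536.
Along each edge there are gcd(|Δx|,|Δy|)+1 lattice points, so counting each shared vertex once the boundary has gcd(18,0) + gcd(15,13) + gcd(1,9) + gcd(36,7) + gcd(2,15) = 18+1+1+1+1 = 22.
By Pick's theorem A = I + B/2 − 1, so I = 536 − 22/2 + 1 = 526.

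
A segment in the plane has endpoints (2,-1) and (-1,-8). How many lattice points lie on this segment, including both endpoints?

2

The number of lattice points on a segment between lattice points is gcd(|Δx|,|Δy|) + 1 = gcd(3,7) + 1 = 1 + 1 = 2.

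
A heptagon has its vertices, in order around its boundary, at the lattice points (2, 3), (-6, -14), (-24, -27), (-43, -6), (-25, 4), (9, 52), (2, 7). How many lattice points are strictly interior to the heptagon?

Using the shoelace formula, 2A = |[2·(-14) − (-6)·3] + [(-6)·(-27) − (-24)·(-14)] + [(-24)·(-6) − (-43)·(-27)] + [(-43)·4 − (-25)·(-6)] + [(-25)·52 − 9·4] + [9·7 − 2·52] + [2·3 − 2·7]| = 2908, so the area is 1454.
Summing gcd(|Δx|,|Δy|) over the edges gives the boundary count: gcd(8,17) + gcd(18,13) + gcd(19,21) + gcd(18,10) + gcd(34,48) + gcd(7,45) + gcd(0,4) = 1+1+1+2+2+1+4 = 12.
By Pick's theorem A = I + B/2 − 1, so I = 1454 − 12/2 + 1 = 1449.

1449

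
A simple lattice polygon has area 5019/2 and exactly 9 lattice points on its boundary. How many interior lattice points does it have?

2506

Pick's theorem A = I + B/2 − 1 rearranges to I = A − B/2 + 1 = 5019/2 − 9/2 + 1 = 2506.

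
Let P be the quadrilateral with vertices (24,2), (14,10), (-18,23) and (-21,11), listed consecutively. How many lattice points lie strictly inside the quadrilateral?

340

Using the shoelace formula, 2A = |(24·10 − 14·2) + (14·23 − (-18)·10) + ((-18)·11 − (-21)·23) + ((-21)·2 − 24·11)| = 693, so the area is 346.5.
Summing gcd(|Δx|,|Δy|) over the edges gives the boundary count: gcd(10,8) + gcd(32,13) + gcd(3,12) + gcd(45,9) = 2+1+3+9 = 15.
Pick's theorem gives I = A − B/2 + 1 = 346.5 − 15/2 + 1 = 340.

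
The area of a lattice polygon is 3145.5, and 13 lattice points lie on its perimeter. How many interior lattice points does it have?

Pick's theorem A = I + B/2 − 1 rearranges to I = A − B/2 + 1 = 3145.5 − 13/2 + 1 = 3140.

3140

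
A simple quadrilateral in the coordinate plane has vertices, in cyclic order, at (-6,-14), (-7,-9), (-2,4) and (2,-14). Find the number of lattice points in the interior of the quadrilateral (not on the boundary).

By the shoelace formula, twice the signed area is |[(-6)·(-9) − (-7)·(-14)] + [(-7)·4 − (-2)·(-9)] + [(-2)·(-14) − 2·4] + [2·(-14) − (-6)·(-14)]| = 182, so the area is 91.
The number of boundary lattice points is Σ gcd(|Δx|,|Δy|) = gcd(1,5) + gcd(5,13) + gcd(4,18) + gcd(8,0) = 1+1+2+8 = 12.
By Pick's theorem A = I + B/2 − 1, so I = 91 − 12/2 + 1 = 86.

86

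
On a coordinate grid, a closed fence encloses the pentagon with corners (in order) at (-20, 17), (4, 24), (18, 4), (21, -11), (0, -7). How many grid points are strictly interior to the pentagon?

762

By the shoelace formula, twice the signed area is |((-20)·24 − 4·17) + (4·4 − 18·24) + (18·(-11) − 21·4) + (21·(-7) − 0·(-11)) + (0·17 − (-20)·(-7))| = 1533, so the area is 1533/2.
The number of boundary lattice points is Σ gcd(|Δx|,|Δy|) = gcd(24,7) + gcd(14,20) + gcd(3,15) + gcd(21,4) + gcd(20,24) = 1+2+3+1+4 = 11.
Pick's theorem gives I = A − B/2 + 1 = 1533/2 − 11/2 + 1 = 762.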